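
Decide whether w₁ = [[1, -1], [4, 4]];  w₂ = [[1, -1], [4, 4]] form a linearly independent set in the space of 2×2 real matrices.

linearly dependent

Take coordinates with respect to the standard basis {E₁₁, E₁₂, E₂₁, E₂₂}.
Place the vectors as rows of a 2×4 matrix and reduce to echelon form.
The reduction yields 1 nonzero row, so the rank is 1.
Since rank 1 < 2, the set is linearly dependent.
Indeed w₁ - w₂ = 0.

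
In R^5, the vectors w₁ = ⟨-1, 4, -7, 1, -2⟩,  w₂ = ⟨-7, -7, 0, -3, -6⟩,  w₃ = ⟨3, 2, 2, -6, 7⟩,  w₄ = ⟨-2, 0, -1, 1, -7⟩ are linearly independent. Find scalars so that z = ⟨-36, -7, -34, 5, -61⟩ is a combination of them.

z = 4w₁ + 3w₂ - w₃ + 4w₄

Write z = a₁w₁ + … + a₄w₄ and equate components.
Row-reducing the augmented matrix gives the unique coefficients (a₁, …, a₄) = (4, 3, -1, 4).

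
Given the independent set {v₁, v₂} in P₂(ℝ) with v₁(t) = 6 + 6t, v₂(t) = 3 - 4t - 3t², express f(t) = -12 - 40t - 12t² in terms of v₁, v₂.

f = -4v₁ + 4v₂

Identify each element with its coordinate vector in ℝ³ via {1, t, t²}.
Solve the system with v₁, v₂ as columns and f as the right-hand side.
Back-substitution yields (a₁, a₂) = (-4, 4).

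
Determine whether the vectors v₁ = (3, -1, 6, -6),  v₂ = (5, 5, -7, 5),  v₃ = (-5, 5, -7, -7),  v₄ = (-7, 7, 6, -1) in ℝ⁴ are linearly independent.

Place the vectors as rows of a 4×4 matrix and reduce to echelon form.
The reduction yields 4 nonzero rows, so the rank is 4.
Since rank = 4 (the number of vectors), the set is linearly independent.

linearly independent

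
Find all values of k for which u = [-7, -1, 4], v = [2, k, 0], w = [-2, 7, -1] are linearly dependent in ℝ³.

k = -18/5

Place the vectors as rows of a 3×3 matrix; dependence ⇔ determinant zero.
Cofactor expansion gives det = 15*k + 54.
This vanishes exactly when k = -18/5.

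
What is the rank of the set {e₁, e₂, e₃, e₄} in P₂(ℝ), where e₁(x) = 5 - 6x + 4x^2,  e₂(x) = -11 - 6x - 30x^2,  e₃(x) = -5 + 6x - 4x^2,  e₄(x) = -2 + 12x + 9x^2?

rank 2

Pass to coordinate vectors with respect to the basis {1, x, x^2}.
Apply Gaussian elimination to the matrix whose rows are e₁, e₂, e₃, e₄.
Exactly 2 pivots survive; hence the rank is 2.
(With 4 elements in a 3-dimensional space the rank is at most 3.)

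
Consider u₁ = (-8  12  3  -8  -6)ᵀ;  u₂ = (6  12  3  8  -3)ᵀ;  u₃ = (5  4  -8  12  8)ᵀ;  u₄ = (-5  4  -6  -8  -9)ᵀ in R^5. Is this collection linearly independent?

linearly independent

Place the vectors as rows of a 4×5 matrix and reduce to echelon form.
The reduction yields 4 nonzero rows, so the rank is 4.
Since rank = 4 (the number of vectors), the set is linearly independent.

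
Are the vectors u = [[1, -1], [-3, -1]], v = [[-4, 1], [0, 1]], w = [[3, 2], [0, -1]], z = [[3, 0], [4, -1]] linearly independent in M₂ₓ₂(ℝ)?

linearly independent

Write each element as a coordinate vector in ℝ⁴ using {E₁₁, E₁₂, E₂₁, E₂₂}.
The matrix [u|v|w|z] has determinant -42.
A nonzero determinant means the columns are linearly independent.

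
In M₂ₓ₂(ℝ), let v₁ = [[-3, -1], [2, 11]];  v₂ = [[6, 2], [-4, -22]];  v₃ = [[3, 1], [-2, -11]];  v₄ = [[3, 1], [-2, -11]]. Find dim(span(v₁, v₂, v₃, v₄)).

Represent each element by its coordinate vector in ℝ⁴.
Apply Gaussian elimination to the matrix whose rows are v₁, v₂, v₃, v₄.
The echelon form has 1 nonzero row, so the rank is 1.

1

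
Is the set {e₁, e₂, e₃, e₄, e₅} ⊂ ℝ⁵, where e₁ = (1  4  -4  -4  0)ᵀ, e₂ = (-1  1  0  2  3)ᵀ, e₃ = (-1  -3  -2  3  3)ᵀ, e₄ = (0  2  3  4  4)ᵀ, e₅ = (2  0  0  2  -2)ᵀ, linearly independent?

Place the vectors as rows of a 5×5 matrix and reduce to echelon form.
The reduction yields 5 nonzero rows, so the rank is 5.
Since rank = 5 (the number of vectors), the set is linearly independent.

linearly independent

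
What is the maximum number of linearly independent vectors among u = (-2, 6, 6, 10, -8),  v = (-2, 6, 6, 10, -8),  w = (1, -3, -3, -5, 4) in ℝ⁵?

Form the matrix with u, v, w as columns and reduce.
Exactly 1 pivot survives; hence the rank is 1.

1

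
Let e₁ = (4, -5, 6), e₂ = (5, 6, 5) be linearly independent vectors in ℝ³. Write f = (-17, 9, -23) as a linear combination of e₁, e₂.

Solve the system with e₁, e₂ as columns and f as the right-hand side.
The system has the unique solution (α₁, α₂) = (-3, -1).

f = -3e₁ - e₂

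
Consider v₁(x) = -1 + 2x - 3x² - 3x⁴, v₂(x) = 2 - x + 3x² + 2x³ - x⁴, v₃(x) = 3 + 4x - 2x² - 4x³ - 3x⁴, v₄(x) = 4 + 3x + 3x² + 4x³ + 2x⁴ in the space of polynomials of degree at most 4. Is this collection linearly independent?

Take coordinates with respect to the standard basis {1, x, …, x⁴}.
Place the vectors as rows of a 4×5 matrix and reduce to echelon form.
The reduction yields 4 nonzero rows, so the rank is 4.
Since rank = 4 (the number of vectors), the set is linearly independent.

linearly independent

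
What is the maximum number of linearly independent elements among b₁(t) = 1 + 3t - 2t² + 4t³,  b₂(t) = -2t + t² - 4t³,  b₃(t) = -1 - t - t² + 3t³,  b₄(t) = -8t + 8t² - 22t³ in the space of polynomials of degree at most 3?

Use coordinates relative to {1, t, …, t³}.
Form the matrix with b₁, b₂, b₃, b₄ as columns and reduce.
There are 3 pivot columns, so rank = 3.

3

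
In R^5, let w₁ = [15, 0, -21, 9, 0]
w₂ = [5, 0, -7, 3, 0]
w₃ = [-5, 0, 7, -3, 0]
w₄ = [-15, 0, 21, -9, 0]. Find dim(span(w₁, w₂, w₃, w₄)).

Row-reduce the 4×5 matrix with these as rows.
Reduction leaves 1 leading entry, giving rank 1.

1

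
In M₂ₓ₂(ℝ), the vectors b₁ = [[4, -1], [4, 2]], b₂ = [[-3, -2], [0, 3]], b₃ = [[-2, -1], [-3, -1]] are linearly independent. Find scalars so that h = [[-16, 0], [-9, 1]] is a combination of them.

Work in coordinates with respect to the standard basis {E₁₁, E₁₂, E₂₁, E₂₂}.
Set up the augmented matrix [b₁ | b₂ | b₃ | h] and row-reduce.
Row-reducing the augmented matrix gives the unique coefficients (α₁, α₂, α₃) = (-3, 2, -1).

h = -3b₁ + 2b₂ - b₃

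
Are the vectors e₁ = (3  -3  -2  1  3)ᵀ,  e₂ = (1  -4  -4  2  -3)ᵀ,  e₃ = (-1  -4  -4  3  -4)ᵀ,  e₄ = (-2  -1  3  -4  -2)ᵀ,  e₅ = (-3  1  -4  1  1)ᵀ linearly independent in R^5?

The matrix [e₁|e₂|e₃|e₄|e₅] has determinant 1014.
A nonzero determinant means the columns are linearly independent.

linearly independent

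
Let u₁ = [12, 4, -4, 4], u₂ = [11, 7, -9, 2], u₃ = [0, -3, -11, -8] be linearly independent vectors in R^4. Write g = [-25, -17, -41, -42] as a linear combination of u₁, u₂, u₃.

g = -3u₁ + u₂ + 4u₃

Since u₁, u₂, u₃ are independent, the coefficients expressing g are uniquely determined by a linear system.
Back-substitution yields (c₁, c₂, c₃) = (-3, 1, 4).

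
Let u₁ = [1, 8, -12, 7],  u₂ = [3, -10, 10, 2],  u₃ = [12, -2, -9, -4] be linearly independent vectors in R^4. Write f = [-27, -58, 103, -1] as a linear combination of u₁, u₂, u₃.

f = -3u₁ + 4u₂ - 3u₃

Since u₁, u₂, u₃ are independent, the coefficients expressing f are uniquely determined by a linear system.
Row-reducing the augmented matrix gives the unique coefficients (c₁, c₂, c₃) = (-3, 4, -3).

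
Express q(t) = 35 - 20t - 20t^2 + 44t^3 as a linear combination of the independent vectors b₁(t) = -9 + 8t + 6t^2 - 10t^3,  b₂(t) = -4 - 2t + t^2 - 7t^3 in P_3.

Work in coordinates with respect to the standard basis {1, t, …, t^3}.
Solve the system with b₁, b₂ as columns and q as the right-hand side.
Row-reducing the augmented matrix gives the unique coefficients (α₁, α₂) = (-3, -2).

q = -3b₁ - 2b₂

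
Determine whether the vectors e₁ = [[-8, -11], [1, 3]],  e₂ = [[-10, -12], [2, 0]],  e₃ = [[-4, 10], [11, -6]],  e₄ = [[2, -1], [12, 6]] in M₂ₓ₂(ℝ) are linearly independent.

Write each element as a coordinate vector in ℝ⁴ using {E₁₁, E₁₂, E₂₁, E₂₂}.
Form the 4×4 matrix with these as columns; its determinant is 5058.
A nonzero determinant means the columns are linearly independent.

linearly independent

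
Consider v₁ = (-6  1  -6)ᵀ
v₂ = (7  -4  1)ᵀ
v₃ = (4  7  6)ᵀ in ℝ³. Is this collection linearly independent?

linearly independent

Row-reduce the matrix whose columns are v₁, v₂, v₃.
The reduction yields 3 nonzero rows, so the rank is 3.
Since rank = 3 (the number of vectors), the set is linearly independent.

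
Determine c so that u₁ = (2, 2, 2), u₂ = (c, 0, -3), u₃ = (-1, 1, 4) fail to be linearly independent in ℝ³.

Dependence holds iff the 3×3 matrix [u₁ u₂ u₃] is singular.
Expanding, det = 12 - 6*c.
This vanishes exactly when c = 2.

c = 2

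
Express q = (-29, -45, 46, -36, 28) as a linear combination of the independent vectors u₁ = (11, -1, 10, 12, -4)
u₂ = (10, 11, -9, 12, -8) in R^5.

q = u₁ - 4u₂

Set up the augmented matrix [u₁ | u₂ | q] and row-reduce.
Back-substitution yields (α₁, α₂) = (1, -4).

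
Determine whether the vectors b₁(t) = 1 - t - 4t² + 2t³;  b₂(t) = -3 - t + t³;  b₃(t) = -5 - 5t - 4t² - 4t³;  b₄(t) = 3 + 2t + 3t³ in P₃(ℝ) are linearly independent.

linearly dependent

Write each element as a coordinate vector in ℝ⁴ using {1, t, …, t³}.
Row-reduce the matrix whose columns are b₁, b₂, b₃, b₄.
The reduction yields 3 nonzero rows, so the rank is 3.
Since rank 3 < 4, the set is linearly dependent.
Indeed b₁ - b₃ - 2b₄ = 0.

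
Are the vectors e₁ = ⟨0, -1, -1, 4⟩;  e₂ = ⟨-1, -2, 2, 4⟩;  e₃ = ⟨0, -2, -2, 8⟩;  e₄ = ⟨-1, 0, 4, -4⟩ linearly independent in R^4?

Form the 4×4 matrix with these as columns; its determinant is 0.
A zero determinant means the columns are linearly dependent.

linearly dependent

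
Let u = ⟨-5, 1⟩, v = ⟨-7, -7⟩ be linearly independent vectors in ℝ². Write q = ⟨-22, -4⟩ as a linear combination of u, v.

q = 3u + v

Solve the system with u, v as columns and q as the right-hand side.
Row-reducing the augmented matrix gives the unique coefficients (a₁, a₂) = (3, 1).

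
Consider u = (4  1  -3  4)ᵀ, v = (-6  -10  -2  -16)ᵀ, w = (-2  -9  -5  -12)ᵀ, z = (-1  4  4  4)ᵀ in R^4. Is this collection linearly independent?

Place the vectors as rows of a 4×4 matrix and reduce to echelon form.
The reduction yields 2 nonzero rows, so the rank is 2.
Since rank 2 < 4, the set is linearly dependent.
Indeed u + v - w = 0.

linearly dependent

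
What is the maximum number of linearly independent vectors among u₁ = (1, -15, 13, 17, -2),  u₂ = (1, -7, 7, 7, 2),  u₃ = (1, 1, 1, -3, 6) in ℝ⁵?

2

Apply Gaussian elimination to the matrix whose rows are u₁, u₂, u₃.
The echelon form has 2 nonzero rows, so the rank is 2.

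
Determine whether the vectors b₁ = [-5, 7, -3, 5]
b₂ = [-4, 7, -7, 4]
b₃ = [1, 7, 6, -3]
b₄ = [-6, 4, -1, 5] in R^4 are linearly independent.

linearly independent

The matrix [b₁|b₂|b₃|b₄] has determinant 397.
A nonzero determinant means the columns are linearly independent.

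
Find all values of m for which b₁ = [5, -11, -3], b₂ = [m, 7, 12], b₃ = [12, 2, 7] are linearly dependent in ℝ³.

m = 17

Dependence holds iff the 3×3 matrix [b₁ b₂ b₃] is singular.
The determinant works out to 71*m - 1207.
Setting this to zero gives m = 17.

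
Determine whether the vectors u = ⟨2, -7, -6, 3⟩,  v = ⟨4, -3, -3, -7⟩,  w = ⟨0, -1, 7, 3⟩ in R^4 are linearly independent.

Row-reduce the matrix whose columns are u, v, w.
The reduction yields 3 nonzero rows, so the rank is 3.
Since rank = 3 (the number of vectors), the set is linearly independent.

linearly independent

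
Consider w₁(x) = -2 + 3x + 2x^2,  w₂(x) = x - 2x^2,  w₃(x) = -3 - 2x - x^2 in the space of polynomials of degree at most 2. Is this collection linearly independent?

linearly independent

Take coordinates with respect to the standard basis {1, x, x^2}.
Form the 3×3 matrix with these as columns; its determinant is 34.
A nonzero determinant means the columns are linearly independent.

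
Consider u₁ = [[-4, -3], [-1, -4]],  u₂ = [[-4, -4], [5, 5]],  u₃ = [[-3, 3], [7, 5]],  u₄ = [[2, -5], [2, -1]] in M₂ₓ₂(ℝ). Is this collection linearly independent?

linearly independent

Write each element as a coordinate vector in ℝ⁴ using {E₁₁, E₁₂, E₂₁, E₂₂}.
Form the 4×4 matrix with these as columns; its determinant is -1368.
A nonzero determinant means the columns are linearly independent.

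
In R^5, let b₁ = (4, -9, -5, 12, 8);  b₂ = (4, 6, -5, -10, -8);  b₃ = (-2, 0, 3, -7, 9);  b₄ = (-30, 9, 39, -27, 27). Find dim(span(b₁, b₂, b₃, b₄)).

3

Row-reduce the 4×5 matrix with these as rows.
There are 3 pivot columns, so rank = 3.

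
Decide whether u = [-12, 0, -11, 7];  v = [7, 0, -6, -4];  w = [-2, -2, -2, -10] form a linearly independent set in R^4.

linearly independent

Row-reduce the matrix whose columns are u, v, w.
The reduction yields 3 nonzero rows, so the rank is 3.
Since rank = 3 (the number of vectors), the set is linearly independent.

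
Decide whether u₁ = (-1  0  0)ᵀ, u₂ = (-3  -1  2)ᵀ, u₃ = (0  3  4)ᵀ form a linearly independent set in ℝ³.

linearly independent

Form the 3×3 matrix with these as columns; its determinant is 10.
A nonzero determinant means the columns are linearly independent.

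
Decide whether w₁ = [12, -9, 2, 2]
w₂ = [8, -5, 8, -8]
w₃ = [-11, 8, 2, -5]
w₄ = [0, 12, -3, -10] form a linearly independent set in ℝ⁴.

linearly independent

Form the 4×4 matrix with these as columns; its determinant is 1254.
A nonzero determinant means the columns are linearly independent.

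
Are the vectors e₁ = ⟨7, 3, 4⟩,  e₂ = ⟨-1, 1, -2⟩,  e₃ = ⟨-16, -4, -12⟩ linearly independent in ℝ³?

Place the vectors as rows of a 3×3 matrix and reduce to echelon form.
The reduction yields 2 nonzero rows, so the rank is 2.
Since rank 2 < 3, the set is linearly dependent.
Indeed 2e₁ - 2e₂ + e₃ = 0.

linearly dependent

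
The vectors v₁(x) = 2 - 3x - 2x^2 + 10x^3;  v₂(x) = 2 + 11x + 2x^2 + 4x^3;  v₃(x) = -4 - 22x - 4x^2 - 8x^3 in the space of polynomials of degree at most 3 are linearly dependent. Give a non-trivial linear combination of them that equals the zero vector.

Write each element as a vector in ℝ⁴ using {1, x, …, x^3}.
Row-reduce the matrix with v₁, v₂, v₃ as columns; the null space gives the coefficients.
One solution (up to scaling) is (0, 2, 1).

2v₂ + v₃ = 0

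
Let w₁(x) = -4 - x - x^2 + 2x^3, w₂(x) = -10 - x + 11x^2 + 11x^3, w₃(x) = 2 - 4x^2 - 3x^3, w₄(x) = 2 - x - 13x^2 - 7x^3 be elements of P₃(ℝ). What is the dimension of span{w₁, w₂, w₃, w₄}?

Represent each element by its coordinate vector in ℝ⁴.
Apply Gaussian elimination to the matrix whose rows are w₁, w₂, w₃, w₄.
There are 2 pivot columns, so rank = 2.

2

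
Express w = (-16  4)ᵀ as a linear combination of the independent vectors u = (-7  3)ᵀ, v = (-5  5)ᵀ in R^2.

w = 3u - v

Since u, v are independent, the coefficients expressing w are uniquely determined by a linear system.
The system has the unique solution (a₁, a₂) = (3, -1).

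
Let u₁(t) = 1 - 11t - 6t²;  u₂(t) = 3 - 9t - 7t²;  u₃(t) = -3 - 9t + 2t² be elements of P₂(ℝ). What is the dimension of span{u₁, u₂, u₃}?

3

Pass to coordinate vectors with respect to the basis {1, t, t²}.
Form the matrix with u₁, u₂, u₃ as columns and reduce.
Reduction leaves 3 leading entries, giving rank 3.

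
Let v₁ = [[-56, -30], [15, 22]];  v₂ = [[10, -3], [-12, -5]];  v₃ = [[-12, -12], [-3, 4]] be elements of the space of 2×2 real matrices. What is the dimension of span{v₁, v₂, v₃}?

dim = 2

Represent each element by its coordinate vector in ℝ⁴.
Row-reduce the 3×4 matrix with these as rows.
Reduction leaves 2 leading entries, giving rank 2.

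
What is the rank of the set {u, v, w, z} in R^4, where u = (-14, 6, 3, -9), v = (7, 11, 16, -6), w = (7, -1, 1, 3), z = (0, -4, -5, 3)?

Form the matrix with u, v, w, z as columns and reduce.
Reduction leaves 2 leading entries, giving rank 2.

2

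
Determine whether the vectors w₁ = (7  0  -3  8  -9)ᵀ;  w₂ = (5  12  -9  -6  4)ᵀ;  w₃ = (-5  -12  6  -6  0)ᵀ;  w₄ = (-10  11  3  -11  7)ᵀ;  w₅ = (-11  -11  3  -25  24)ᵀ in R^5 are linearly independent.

linearly dependent

Form the 5×5 matrix with these as columns; its determinant is 0.
A zero determinant means the columns are linearly dependent.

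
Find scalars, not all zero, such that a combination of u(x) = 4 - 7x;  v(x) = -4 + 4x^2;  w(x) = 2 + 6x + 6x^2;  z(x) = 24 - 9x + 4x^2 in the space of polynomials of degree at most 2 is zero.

Write each element as a vector in ℝ³ using {1, x, x^2}.
Row-reduce the matrix with u, v, w, z as columns; the null space gives the coefficients.
The free variable yields coefficients (3, -2, 2, -1) (any nonzero multiple also works).

3u - 2v + 2w - z = 0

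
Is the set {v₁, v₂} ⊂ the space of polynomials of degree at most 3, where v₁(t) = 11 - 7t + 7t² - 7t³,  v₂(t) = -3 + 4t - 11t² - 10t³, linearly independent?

Take coordinates with respect to the standard basis {1, t, …, t³}.
Row-reduce the matrix whose columns are v₁, v₂.
The reduction yields 2 nonzero rows, so the rank is 2.
Since rank = 2 (the number of vectors), the set is linearly independent.

linearly independent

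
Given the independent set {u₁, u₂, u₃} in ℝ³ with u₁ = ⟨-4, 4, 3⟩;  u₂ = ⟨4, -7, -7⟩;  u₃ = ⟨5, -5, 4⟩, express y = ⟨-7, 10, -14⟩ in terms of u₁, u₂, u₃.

Set up the augmented matrix [u₁ | u₂ | u₃ | y] and row-reduce.
Row-reducing the augmented matrix gives the unique coefficients (α₁, α₂, α₃) = (-3, -1, -3).

y = -3u₁ - u₂ - 3u₃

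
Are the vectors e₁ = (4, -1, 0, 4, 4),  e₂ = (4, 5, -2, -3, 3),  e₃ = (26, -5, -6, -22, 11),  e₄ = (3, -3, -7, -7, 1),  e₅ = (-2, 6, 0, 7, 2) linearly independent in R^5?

linearly dependent

Place the vectors as rows of a 5×5 matrix and reduce to echelon form.
The reduction yields 4 nonzero rows, so the rank is 4.
Since rank 4 < 5, the set is linearly dependent.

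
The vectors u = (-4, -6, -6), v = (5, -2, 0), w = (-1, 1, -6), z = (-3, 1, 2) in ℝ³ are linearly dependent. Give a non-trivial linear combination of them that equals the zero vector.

2v + w + 3z = 0

Write the vectors as columns of a matrix and find a nonzero vector in its null space.
The free variable yields coefficients (0, 2, 1, 3) (any nonzero multiple also works).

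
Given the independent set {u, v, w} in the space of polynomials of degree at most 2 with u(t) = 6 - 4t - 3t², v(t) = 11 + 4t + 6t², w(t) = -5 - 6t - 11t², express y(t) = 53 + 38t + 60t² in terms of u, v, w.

y = -u + 4v - 3w

Take coordinate vectors relative to {1, t, t²}.
Write y = a₁u + … + a₃w and equate components.
Row-reducing the augmented matrix gives the unique coefficients (a₁, a₂, a₃) = (-1, 4, -3).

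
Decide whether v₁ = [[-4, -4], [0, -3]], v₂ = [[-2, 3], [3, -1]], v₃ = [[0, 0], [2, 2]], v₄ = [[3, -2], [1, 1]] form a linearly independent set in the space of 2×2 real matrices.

Write each element as a coordinate vector in ℝ⁴ using {E₁₁, E₁₂, E₂₁, E₂₂}.
Row-reduce the matrix whose columns are v₁, v₂, v₃, v₄.
The reduction yields 4 nonzero rows, so the rank is 4.
Since rank = 4 (the number of vectors), the set is linearly independent.

linearly independent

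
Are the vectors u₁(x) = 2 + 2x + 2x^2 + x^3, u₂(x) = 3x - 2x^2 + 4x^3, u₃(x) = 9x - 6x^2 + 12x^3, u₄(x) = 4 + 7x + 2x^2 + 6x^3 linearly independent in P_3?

Take coordinates with respect to the standard basis {1, x, …, x^3}.
One vector is a scalar multiple of another, so the set is dependent.

linearly dependent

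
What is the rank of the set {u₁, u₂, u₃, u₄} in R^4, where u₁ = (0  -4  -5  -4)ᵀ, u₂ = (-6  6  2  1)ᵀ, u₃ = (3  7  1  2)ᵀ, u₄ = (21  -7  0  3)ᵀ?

rank 3

Form the matrix with u₁, u₂, u₃, u₄ as columns and reduce.
There are 3 pivot columns, so rank = 3.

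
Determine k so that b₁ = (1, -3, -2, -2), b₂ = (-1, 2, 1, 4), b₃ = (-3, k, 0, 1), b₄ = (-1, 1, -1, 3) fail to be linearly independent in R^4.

k = 32/5

Place the vectors as rows of a 4×4 matrix; dependence ⇔ determinant zero.
The determinant works out to 32 - 5*k.
Solving 32 - 5*k = 0 yields k = 32/5.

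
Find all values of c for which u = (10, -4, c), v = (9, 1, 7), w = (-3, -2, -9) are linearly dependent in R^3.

The vectors are dependent exactly when the determinant of the matrix with rows u, v, w vanishes.
Cofactor expansion gives det = -15*c - 190.
Setting this to zero gives c = -38/3.

c = -38/3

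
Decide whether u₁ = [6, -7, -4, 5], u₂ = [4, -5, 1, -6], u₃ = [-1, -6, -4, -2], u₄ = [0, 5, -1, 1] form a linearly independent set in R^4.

The matrix [u₁|u₂|u₃|u₄] has determinant -1667.
A nonzero determinant means the columns are linearly independent.

linearly independent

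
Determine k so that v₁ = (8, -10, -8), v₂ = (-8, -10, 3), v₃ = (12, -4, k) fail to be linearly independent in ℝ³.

The vectors are dependent exactly when the determinant of the matrix with rows v₁, v₂, v₃ vanishes.
The determinant works out to -160*k - 1480.
This vanishes exactly when k = -37/4.

k = -37/4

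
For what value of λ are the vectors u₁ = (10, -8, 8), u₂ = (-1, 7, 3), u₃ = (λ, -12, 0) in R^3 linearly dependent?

λ = 57/10

The vectors are dependent exactly when the determinant of the matrix with rows u₁, u₂, u₃ vanishes.
Expanding, det = 456 - 80*λ.
This vanishes exactly when λ = 57/10.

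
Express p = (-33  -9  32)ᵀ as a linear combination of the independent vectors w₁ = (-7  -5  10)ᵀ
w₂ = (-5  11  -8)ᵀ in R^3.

p = 4w₁ + w₂

Write p = c₁w₁ + c₂w₂ and equate components.
Back-substitution yields (c₁, c₂) = (4, 1).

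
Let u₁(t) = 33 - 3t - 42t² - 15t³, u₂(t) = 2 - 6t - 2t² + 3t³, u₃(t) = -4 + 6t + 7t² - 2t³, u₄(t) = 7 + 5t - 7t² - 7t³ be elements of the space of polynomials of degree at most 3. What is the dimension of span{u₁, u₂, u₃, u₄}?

3

Use coordinates relative to {1, t, …, t³}.
Row-reduce the 4×4 matrix with these as rows.
There are 3 pivot columns, so rank = 3.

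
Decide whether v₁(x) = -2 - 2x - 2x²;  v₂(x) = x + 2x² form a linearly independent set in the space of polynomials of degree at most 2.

Take coordinates with respect to the standard basis {1, x, x²}.
Row-reduce the matrix whose columns are v₁, v₂.
The reduction yields 2 nonzero rows, so the rank is 2.
Since rank = 2 (the number of vectors), the set is linearly independent.

linearly independent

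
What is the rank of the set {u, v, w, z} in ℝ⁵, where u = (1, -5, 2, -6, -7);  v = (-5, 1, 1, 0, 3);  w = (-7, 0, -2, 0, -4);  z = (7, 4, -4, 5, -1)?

4

Put the 5×4 matrix [u|v|w|z] into echelon form.
There are 4 pivot columns, so rank = 4.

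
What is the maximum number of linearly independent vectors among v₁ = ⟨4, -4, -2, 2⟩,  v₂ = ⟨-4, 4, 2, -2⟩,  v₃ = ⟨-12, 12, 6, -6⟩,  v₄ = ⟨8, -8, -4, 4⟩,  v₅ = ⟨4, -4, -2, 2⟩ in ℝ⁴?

1

Put the 4×5 matrix [v₁|v₂|v₃|v₄|v₅] into echelon form.
Exactly 1 pivot survives; hence the rank is 1.
(With 5 elements in a 4-dimensional space the rank is at most 4.)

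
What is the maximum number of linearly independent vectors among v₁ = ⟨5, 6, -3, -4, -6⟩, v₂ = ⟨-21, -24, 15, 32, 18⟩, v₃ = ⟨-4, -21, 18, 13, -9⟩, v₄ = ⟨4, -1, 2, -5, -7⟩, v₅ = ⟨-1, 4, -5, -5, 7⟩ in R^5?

3

Put the 5×5 matrix [v₁|v₂|v₃|v₄|v₅] into echelon form.
The echelon form has 3 nonzero rows, so the rank is 3.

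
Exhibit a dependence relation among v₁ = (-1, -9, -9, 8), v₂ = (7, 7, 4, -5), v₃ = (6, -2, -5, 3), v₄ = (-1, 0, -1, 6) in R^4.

Solve the homogeneous system with v₁, v₂, v₃, v₄ as columns by row-reducing the coefficient matrix.
The free variable yields coefficients (1, 1, -1, 0) (any nonzero multiple also works).

v₁ + v₂ - v₃ = 0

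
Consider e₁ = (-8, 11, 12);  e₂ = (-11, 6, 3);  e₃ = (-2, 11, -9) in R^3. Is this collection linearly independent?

Place the vectors as rows of a 3×3 matrix and reduce to echelon form.
The reduction yields 3 nonzero rows, so the rank is 3.
Since rank = 3 (the number of vectors), the set is linearly independent.

linearly independent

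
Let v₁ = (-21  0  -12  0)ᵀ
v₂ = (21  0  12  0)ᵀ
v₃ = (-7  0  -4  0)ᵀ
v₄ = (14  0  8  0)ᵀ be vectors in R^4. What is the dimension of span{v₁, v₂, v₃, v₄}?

dim = 1

Apply Gaussian elimination to the matrix whose rows are v₁, v₂, v₃, v₄.
There is 1 pivot column, so rank = 1.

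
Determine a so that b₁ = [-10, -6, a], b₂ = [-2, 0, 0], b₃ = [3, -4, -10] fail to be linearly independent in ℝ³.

The vectors are dependent exactly when the determinant of the matrix with rows b₁, b₂, b₃ vanishes.
Cofactor expansion gives det = 8*a + 120.
Setting this to zero gives a = -15.

a = -15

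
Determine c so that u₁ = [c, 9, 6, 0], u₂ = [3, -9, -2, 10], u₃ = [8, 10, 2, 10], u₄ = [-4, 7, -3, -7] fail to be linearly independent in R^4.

The set is linearly dependent precisely when det[u₁; u₂; u₃; u₄] = 0.
Cofactor expansion gives det = 3672 - 864*c.
Setting this to zero gives c = 17/4.

c = 17/4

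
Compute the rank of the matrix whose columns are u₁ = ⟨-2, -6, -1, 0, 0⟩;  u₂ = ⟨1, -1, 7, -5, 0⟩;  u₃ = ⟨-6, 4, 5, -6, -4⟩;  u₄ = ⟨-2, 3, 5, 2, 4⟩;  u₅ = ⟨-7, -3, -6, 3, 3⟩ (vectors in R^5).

Put the 5×5 matrix [u₁|u₂|u₃|u₄|u₅] into echelon form.
There are 5 pivot columns, so rank = 5.

rank 5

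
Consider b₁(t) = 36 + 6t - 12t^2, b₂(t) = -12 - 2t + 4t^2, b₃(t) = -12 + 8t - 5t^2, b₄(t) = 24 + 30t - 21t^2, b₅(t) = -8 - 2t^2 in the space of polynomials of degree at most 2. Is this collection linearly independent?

Take coordinates with respect to the standard basis {1, t, t^2}.
There are 5 vectors in a 3-dimensional space, so they cannot be linearly independent.

linearly dependent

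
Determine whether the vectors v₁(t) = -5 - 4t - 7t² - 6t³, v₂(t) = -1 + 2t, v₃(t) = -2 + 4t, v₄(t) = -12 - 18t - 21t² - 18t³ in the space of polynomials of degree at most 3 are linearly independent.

Take coordinates with respect to the standard basis {1, t, …, t³}.
One vector is a scalar multiple of another, so the set is dependent.

linearly dependent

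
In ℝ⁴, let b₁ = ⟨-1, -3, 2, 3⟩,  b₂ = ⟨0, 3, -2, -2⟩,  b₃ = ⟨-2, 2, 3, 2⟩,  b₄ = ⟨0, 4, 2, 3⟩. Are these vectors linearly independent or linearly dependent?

linearly independent

The matrix [b₁|b₂|b₃|b₄] has determinant -55.
A nonzero determinant means the columns are linearly independent.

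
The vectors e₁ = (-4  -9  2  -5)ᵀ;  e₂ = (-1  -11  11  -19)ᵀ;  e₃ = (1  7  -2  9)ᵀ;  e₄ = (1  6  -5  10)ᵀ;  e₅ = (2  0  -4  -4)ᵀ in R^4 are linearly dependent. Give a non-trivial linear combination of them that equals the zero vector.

e₁ + e₂ + 2e₃ + e₄ + e₅ = 0

Row-reduce the matrix with e₁, e₂, e₃, e₄, e₅ as columns; the null space gives the coefficients.
One solution (up to scaling) is (1, 1, 2, 1, 1).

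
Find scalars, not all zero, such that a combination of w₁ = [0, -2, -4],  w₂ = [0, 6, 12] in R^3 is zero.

Set up α₁w₁ + α₂w₂ = 0 and solve the homogeneous system.
A generator of the null space is (3, 1).

3w₁ + w₂ = 0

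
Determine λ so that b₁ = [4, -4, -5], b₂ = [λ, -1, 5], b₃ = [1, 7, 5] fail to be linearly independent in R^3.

The vectors are dependent exactly when the determinant of the matrix with rows b₁, b₂, b₃ vanishes.
Cofactor expansion gives det = -15*λ - 185.
Setting this to zero gives λ = -37/3.

λ = -37/3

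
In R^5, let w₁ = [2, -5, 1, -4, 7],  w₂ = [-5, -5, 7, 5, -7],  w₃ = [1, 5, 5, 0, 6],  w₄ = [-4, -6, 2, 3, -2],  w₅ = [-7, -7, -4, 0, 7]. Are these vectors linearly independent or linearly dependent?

The matrix [w₁|w₂|w₃|w₄|w₅] has determinant -9239.
A nonzero determinant means the columns are linearly independent.

linearly independent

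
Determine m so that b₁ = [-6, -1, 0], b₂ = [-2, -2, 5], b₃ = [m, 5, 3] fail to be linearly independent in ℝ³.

m = 36

Place the vectors as rows of a 3×3 matrix; dependence ⇔ determinant zero.
Cofactor expansion gives det = 180 - 5*m.
This vanishes exactly when m = 36.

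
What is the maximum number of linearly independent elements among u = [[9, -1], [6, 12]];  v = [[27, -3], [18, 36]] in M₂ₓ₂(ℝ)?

1

Pass to coordinate vectors with respect to the basis {E₁₁, E₁₂, E₂₁, E₂₂}.
Apply Gaussian elimination to the matrix whose rows are u, v.
The echelon form has 1 nonzero row, so the rank is 1.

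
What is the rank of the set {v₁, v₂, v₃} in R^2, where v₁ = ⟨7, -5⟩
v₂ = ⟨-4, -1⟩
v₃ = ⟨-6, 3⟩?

Form the matrix with v₁, v₂, v₃ as columns and reduce.
Reduction leaves 2 leading entries, giving rank 2.
(With 3 elements in a 2-dimensional space the rank is at most 2.)

2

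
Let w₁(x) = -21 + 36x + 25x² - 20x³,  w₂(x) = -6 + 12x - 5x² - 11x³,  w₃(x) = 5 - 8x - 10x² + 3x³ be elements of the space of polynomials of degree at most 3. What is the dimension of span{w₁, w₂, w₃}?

Pass to coordinate vectors with respect to the basis {1, x, …, x³}.
Row-reduce the 3×4 matrix with these as rows.
Reduction leaves 2 leading entries, giving rank 2.

dim = 2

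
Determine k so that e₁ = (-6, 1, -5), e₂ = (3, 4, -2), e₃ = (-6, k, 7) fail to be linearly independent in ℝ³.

k = -11

Dependence holds iff the 3×3 matrix [e₁ e₂ e₃] is singular.
Cofactor expansion gives det = -27*k - 297.
Setting this to zero gives k = -11.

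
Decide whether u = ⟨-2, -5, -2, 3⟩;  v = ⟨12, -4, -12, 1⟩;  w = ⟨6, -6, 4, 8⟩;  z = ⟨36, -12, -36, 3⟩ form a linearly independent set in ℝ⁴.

linearly dependent

One vector is a scalar multiple of another, so the set is dependent.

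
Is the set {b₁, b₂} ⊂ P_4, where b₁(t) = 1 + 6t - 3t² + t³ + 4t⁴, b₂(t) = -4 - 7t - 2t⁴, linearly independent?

linearly independent

Take coordinates with respect to the standard basis {1, t, …, t⁴}.
Row-reduce the matrix whose columns are b₁, b₂.
The reduction yields 2 nonzero rows, so the rank is 2.
Since rank = 2 (the number of vectors), the set is linearly independent.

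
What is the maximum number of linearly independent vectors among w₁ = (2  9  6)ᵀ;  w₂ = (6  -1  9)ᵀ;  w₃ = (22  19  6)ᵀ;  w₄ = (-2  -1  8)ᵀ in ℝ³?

Put the 3×4 matrix [w₁|w₂|w₃|w₄] into echelon form.
Exactly 3 pivots survive; hence the rank is 3.
(With 4 elements in a 3-dimensional space the rank is at most 3.)

3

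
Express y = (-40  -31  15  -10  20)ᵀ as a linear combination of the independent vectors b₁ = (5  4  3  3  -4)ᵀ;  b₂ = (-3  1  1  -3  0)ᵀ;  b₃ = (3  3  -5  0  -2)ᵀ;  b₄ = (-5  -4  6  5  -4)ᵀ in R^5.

y = -4b₁ + b₂ - 4b₃ + b₄

Solve the system with b₁, b₂, b₃, b₄ as columns and y as the right-hand side.
The system has the unique solution (a₁, …, a₄) = (-4, 1, -4, 1).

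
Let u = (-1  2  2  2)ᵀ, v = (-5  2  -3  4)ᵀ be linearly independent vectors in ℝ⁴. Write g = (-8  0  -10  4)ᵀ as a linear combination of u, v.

Set up the augmented matrix [u | v | g] and row-reduce.
Back-substitution yields (α₁, α₂) = (-2, 2).

g = -2u + 2v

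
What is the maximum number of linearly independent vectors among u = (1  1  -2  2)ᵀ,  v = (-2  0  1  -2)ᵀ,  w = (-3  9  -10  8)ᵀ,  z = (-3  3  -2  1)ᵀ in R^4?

3

Put the 4×4 matrix [u|v|w|z] into echelon form.
The echelon form has 3 nonzero rows, so the rank is 3.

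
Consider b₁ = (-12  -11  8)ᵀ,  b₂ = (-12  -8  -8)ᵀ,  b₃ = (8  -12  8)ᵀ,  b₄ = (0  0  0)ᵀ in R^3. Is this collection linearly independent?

There are 4 vectors in a 3-dimensional space, so they cannot be linearly independent.

linearly dependent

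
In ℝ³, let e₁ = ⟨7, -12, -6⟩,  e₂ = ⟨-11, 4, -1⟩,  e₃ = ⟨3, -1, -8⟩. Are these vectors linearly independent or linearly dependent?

Place the vectors as rows of a 3×3 matrix and reduce to echelon form.
The reduction yields 3 nonzero rows, so the rank is 3.
Since rank = 3 (the number of vectors), the set is linearly independent.

linearly independent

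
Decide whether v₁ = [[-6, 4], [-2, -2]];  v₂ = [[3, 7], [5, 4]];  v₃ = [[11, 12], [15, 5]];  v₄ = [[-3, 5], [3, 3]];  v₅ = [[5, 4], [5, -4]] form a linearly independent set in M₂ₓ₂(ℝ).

linearly dependent

Take coordinates with respect to the standard basis {E₁₁, E₁₂, E₂₁, E₂₂}.
There are 5 vectors in a 4-dimensional space, so they cannot be linearly independent.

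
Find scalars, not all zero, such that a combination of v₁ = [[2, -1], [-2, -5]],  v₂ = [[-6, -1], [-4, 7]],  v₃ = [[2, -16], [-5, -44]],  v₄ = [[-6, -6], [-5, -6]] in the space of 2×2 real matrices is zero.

v₁ - 3v₂ - v₃ + 3v₄ = 0

Pass to coordinate vectors relative to the basis {E₁₁, E₁₂, E₂₁, E₂₂}.
Row-reduce the matrix with v₁, v₂, v₃, v₄ as columns; the null space gives the coefficients.
One solution (up to scaling) is (1, -3, -1, 3).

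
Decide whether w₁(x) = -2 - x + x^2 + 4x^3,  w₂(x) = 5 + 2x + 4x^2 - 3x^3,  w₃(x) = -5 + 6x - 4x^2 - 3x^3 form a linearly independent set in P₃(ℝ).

linearly independent

Write each element as a coordinate vector in ℝ⁴ using {1, x, …, x^3}.
Place the vectors as rows of a 3×4 matrix and reduce to echelon form.
The reduction yields 3 nonzero rows, so the rank is 3.
Since rank = 3 (the number of vectors), the set is linearly independent.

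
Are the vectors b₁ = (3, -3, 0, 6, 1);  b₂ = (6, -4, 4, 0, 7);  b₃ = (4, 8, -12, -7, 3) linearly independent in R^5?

linearly independent

Row-reduce the matrix whose columns are b₁, b₂, b₃.
The reduction yields 3 nonzero rows, so the rank is 3.
Since rank = 3 (the number of vectors), the set is linearly independent.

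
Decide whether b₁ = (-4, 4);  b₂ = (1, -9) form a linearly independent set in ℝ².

linearly independent

Place the vectors as rows of a 2×2 matrix and reduce to echelon form.
The reduction yields 2 nonzero rows, so the rank is 2.
Since rank = 2 (the number of vectors), the set is linearly independent.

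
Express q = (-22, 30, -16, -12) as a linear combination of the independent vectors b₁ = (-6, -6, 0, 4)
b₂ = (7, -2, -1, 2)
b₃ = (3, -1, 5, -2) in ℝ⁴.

q = -3b₁ - 4b₂ - 4b₃

Since b₁, b₂, b₃ are independent, the coefficients expressing q are uniquely determined by a linear system.
The system has the unique solution (c₁, c₂, c₃) = (-3, -4, -4).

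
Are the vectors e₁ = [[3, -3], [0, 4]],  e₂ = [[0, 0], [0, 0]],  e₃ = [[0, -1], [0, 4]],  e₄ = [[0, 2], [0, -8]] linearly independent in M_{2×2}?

Take coordinates with respect to the standard basis {E₁₁, E₁₂, E₂₁, E₂₂}.
One of the vectors is the zero vector, so the set is linearly dependent.

linearly dependent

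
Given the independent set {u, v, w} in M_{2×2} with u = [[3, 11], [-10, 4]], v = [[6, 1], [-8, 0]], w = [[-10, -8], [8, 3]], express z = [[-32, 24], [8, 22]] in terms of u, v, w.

Take coordinate vectors relative to {E₁₁, E₁₂, E₂₁, E₂₂}.
Since u, v, w are independent, the coefficients expressing z are uniquely determined by a linear system.
The system has the unique solution (a₁, a₂, a₃) = (4, -4, 2).

z = 4u - 4v + 2w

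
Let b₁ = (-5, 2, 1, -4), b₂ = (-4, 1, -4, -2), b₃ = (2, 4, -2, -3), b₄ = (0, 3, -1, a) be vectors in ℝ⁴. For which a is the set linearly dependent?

a = -23/8

The vectors are dependent exactly when the determinant of the matrix with rows b₁, b₂, b₃, b₄ vanishes.
Expanding, det = -120*a - 345.
This vanishes exactly when a = -23/8.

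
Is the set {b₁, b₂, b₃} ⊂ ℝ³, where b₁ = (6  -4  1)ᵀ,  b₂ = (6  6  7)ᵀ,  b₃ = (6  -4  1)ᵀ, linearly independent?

linearly dependent

Two of the vectors are equal, giving an immediate dependence.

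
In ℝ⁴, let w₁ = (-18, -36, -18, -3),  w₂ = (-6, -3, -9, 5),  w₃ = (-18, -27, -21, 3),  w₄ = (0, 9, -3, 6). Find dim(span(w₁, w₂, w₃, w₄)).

Apply Gaussian elimination to the matrix whose rows are w₁, w₂, w₃, w₄.
There are 2 pivot columns, so rank = 2.

2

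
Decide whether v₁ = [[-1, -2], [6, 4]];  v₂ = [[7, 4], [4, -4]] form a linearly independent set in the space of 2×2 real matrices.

linearly independent

Write each element as a coordinate vector in ℝ⁴ using {E₁₁, E₁₂, E₂₁, E₂₂}.
Row-reduce the matrix whose columns are v₁, v₂.
The reduction yields 2 nonzero rows, so the rank is 2.
Since rank = 2 (the number of vectors), the set is linearly independent.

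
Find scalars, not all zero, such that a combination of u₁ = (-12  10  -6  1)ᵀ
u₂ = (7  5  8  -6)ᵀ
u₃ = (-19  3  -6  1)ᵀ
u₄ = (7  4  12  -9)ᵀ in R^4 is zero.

u₁ - 3u₂ - u₃ + 2u₄ = 0

Row-reduce the matrix with u₁, u₂, u₃, u₄ as columns; the null space gives the coefficients.
One solution (up to scaling) is (1, -3, -1, 2).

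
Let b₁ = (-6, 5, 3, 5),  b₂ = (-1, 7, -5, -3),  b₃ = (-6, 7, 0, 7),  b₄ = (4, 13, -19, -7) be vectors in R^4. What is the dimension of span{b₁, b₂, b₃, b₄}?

Put the 4×4 matrix [b₁|b₂|b₃|b₄] into echelon form.
The echelon form has 3 nonzero rows, so the rank is 3.

3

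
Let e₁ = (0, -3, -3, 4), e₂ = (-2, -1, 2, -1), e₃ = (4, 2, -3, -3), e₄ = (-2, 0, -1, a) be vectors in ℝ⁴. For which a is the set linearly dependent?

The set is linearly dependent precisely when det[e₁; e₂; e₃; e₄] = 0.
Cofactor expansion gives det = 106 - 6*a.
Setting this to zero gives a = 53/3.

a = 53/3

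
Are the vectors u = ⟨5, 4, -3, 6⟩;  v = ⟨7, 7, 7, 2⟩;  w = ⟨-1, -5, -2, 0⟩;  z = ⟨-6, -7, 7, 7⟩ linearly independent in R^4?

linearly independent

Row-reduce the matrix whose columns are u, v, w, z.
The reduction yields 4 nonzero rows, so the rank is 4.
Since rank = 4 (the number of vectors), the set is linearly independent.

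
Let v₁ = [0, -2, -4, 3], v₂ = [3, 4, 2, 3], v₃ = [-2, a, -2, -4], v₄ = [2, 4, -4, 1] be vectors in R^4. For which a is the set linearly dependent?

The set is linearly dependent precisely when det[v₁; v₂; v₃; v₄] = 0.
Cofactor expansion gives det = 60*a + 60.
This vanishes exactly when a = -1.

a = -1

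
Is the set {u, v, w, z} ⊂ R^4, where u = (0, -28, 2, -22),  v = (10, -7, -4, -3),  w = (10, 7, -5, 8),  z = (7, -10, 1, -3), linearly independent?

linearly dependent

The matrix [u|v|w|z] has determinant 0.
A zero determinant means the columns are linearly dependent.
Indeed u - 2v + 2w = 0.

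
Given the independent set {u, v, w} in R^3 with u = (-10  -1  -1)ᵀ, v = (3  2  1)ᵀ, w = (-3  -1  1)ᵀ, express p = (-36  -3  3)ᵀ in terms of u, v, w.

p = 3u + 2v + 4w

Solve the system with u, v, w as columns and p as the right-hand side.
Back-substitution yields (a₁, a₂, a₃) = (3, 2, 4).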